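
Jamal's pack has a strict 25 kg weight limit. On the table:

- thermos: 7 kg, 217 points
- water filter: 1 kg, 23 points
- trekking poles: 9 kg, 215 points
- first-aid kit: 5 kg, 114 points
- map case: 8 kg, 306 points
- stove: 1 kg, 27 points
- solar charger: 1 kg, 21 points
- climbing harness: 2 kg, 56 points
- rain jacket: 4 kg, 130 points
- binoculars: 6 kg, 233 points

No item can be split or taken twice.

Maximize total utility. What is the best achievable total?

886

By utility per kg: binoculars 38.83, map case 38.25, rain jacket 32.50 lead.
Taking thermos + map case + rain jacket + binoculars: 25 kg used, 886 in utility.
Next best is thermos + water filter + map case + stove + climbing harness + binoculars at 862 (25 kg) — short by 24.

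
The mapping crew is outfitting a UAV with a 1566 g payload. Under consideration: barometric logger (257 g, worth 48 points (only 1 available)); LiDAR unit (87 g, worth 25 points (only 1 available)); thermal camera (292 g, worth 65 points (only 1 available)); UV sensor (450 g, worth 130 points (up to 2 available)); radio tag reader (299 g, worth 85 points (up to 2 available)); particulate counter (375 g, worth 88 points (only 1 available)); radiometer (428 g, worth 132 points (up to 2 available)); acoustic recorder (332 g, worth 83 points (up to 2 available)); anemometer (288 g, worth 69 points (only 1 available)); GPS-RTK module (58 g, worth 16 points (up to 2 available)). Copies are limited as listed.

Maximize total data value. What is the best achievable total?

Ranking by ratio (data value/g): radiometer 0.31, UV sensor 0.29, LiDAR unit 0.29.
Filling by ratio: LiDAR unit + UV sensor + 2×radiometer + 2×GPS-RTK module for 451, with 57 g left unused.
Dropping UV sensor and 2×GPS-RTK module frees 566 g; slotting in 2×radio tag reader (598 g) lifts the total to 459 at 1541 g.
Nothing else within 1566 g beats 459.

459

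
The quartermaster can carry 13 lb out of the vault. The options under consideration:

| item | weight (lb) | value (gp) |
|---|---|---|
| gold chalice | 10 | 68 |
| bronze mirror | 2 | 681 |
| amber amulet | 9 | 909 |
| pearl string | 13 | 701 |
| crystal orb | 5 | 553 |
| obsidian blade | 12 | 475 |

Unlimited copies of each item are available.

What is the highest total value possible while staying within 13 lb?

4086

Taking 6×bronze mirror: 12 lb used, 4086 in value.
Every other selection either busts 13 lb or fails to beat 4086.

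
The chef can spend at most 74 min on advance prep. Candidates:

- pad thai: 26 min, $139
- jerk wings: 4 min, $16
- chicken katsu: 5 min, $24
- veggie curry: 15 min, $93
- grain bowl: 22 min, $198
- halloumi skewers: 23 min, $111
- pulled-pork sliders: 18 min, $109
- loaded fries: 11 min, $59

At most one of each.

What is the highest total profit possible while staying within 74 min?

489

By profit per min: grain bowl 9.00, veggie curry 6.20, pulled-pork sliders 6.06, loaded fries 5.36 lead.
Filling by ratio: chicken katsu + veggie curry + grain bowl + pulled-pork sliders + loaded fries for 483, with 3 min left unused.
Dropping chicken katsu and pulled-pork sliders frees 23 min; slotting in pad thai (26 min) lifts the total to 489 at 74 min.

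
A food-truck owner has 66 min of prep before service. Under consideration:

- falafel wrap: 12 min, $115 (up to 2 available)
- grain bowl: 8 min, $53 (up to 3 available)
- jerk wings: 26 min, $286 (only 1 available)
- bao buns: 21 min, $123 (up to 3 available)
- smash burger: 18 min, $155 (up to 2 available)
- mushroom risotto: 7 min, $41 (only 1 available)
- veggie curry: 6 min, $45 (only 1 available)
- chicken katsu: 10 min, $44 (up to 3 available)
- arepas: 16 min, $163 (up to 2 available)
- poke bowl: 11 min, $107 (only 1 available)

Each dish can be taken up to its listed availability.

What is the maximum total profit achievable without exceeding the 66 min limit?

Density check — jerk wings 11.00, arepas 10.19, poke bowl 9.73, falafel wrap 9.58 are the best per min.
Filling by ratio: jerk wings + veggie curry + 2×arepas for 657, with 2 min left unused.
Dropping veggie curry and arepas frees 22 min; slotting in 2×falafel wrap (24 min) lifts the total to 679 at 66 min.
Nothing else within 66 min beats 679.

679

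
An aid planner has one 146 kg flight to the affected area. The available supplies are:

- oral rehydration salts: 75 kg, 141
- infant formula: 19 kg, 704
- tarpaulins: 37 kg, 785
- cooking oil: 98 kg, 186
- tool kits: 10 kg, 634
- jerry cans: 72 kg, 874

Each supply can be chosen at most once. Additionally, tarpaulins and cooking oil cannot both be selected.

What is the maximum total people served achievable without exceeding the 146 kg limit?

2997

Infant formula + tarpaulins + tool kits + jerry cans uses 138 of the 146 kg and totals 2997.
Runner-up infant formula + tarpaulins + jerry cans tops out at 2363.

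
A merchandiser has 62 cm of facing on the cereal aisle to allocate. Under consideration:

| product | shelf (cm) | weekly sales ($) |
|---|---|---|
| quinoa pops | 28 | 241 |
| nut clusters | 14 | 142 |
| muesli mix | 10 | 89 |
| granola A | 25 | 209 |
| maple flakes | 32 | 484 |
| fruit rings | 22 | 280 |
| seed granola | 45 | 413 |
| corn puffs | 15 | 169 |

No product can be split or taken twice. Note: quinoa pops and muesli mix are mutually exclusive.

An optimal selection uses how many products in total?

3

The maximum weekly sales within 62 cm is 795.
nut clusters + maple flakes + corn puffs hits 795 at 61 cm.
All optima have 3 products.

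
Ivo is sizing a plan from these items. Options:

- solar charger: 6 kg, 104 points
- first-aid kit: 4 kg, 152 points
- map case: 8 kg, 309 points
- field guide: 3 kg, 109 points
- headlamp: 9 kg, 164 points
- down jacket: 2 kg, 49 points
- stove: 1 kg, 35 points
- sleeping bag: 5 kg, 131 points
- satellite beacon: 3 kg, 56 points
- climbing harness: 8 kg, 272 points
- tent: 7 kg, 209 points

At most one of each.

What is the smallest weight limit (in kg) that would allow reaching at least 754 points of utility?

21

Minimise kg subject to total utility ≥ 754.
first-aid kit + map case + stove + climbing harness: 768 utility at 21 kg.
Any bundle with less than 21 kg falls short of 754.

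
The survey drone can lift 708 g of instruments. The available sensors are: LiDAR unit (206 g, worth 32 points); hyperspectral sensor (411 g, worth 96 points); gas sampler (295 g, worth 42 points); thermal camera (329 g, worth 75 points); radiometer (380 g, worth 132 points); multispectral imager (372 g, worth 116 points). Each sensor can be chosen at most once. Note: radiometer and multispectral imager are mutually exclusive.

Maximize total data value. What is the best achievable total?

191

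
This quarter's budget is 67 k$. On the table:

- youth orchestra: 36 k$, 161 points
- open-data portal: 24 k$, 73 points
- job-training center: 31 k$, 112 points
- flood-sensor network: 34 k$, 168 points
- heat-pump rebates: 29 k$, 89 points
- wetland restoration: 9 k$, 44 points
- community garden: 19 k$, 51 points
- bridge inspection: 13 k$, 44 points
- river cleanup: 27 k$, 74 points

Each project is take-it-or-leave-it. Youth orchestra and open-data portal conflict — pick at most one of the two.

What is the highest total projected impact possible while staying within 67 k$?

285

Density check — flood-sensor network 4.94, wetland restoration 4.89, youth orchestra 4.47, job-training center 3.61 are the best per k$.
A density-first pass picks flood-sensor network + wetland restoration + bridge inspection — 256 at 56 k$.
The 13 k$ tied up in bridge inspection is better spent on open-data portal — total rises to 285 (67 k$).
Nothing else feasible within 67 k$ beats 285.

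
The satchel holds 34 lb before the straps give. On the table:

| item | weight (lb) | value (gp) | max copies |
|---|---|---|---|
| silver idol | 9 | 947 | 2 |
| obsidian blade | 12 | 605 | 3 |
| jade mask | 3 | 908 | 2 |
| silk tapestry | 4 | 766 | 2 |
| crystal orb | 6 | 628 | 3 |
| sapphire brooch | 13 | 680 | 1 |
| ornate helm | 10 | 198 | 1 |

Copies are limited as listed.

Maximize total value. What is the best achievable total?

Density check — jade mask 302.67, silk tapestry 191.50, silver idol 105.22 are the best per lb.
2×silver idol + 2×jade mask + 2×silk tapestry uses 32 of the 34 lb and totals 5242.
The spare 2 lb is too small for any remaining item, and no exchange beats 5242.

5242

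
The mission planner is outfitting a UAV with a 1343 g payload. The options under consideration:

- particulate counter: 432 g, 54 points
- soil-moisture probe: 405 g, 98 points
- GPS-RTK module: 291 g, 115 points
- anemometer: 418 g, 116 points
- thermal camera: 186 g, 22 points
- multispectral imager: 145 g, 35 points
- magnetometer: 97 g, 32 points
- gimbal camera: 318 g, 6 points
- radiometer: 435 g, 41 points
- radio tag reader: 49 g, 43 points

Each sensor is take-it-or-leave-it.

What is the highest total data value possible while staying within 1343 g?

Filling by ratio: soil-moisture probe + GPS-RTK module + anemometer + magnetometer + radio tag reader for 404, with 83 g left unused.
Dropping magnetometer frees 97 g; slotting in multispectral imager (145 g) lifts the total to 407 at 1308 g.

407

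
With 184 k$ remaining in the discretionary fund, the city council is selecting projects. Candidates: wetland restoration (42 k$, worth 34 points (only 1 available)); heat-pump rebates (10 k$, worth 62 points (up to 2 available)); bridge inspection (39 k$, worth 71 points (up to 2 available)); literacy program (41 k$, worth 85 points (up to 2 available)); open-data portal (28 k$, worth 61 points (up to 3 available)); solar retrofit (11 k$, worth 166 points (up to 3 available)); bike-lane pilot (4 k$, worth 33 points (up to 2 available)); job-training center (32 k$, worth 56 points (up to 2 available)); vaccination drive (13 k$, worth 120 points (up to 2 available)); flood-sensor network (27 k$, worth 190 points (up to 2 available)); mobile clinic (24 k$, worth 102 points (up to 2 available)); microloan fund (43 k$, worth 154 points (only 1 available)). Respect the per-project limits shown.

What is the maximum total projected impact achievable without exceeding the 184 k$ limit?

1462

Density check — solar retrofit 15.09, vaccination drive 9.23, bike-lane pilot 8.25 are the best per k$.
Greedy by ratio would take 2×heat-pump rebates + 3×solar retrofit + 2×bike-lane pilot + 2×vaccination drive + 2×flood-sensor network + mobile clinic: 165 k$ used, total 1410.
The 24 k$ tied up in mobile clinic is better spent on microloan fund — total rises to 1462 (184 k$).
No other feasible combination exceeds 1462.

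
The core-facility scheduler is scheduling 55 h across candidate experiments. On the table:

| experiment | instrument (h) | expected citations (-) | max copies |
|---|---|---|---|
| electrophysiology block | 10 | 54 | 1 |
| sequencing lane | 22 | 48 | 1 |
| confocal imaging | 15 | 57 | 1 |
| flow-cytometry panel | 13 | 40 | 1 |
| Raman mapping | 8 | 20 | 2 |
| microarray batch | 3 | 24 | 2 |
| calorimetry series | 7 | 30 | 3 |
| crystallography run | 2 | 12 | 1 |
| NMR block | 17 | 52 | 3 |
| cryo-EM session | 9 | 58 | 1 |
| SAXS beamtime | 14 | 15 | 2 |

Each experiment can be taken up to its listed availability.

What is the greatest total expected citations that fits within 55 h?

277

Filling by ratio: electrophysiology block + 2×microarray batch + 3×calorimetry series + crystallography run + cryo-EM session for 262, with 7 h left unused.
The 9 h tied up in calorimetry series and crystallography run is better spent on confocal imaging — total rises to 277 (54 h).
Nothing else within 55 h beats 277.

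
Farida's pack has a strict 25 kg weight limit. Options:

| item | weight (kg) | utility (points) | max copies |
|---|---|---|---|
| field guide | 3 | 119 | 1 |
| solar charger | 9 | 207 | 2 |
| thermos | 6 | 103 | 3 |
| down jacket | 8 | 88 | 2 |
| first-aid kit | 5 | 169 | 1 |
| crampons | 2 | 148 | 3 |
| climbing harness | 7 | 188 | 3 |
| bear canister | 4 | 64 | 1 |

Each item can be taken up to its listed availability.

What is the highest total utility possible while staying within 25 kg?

By utility per kg: crampons 74.00, field guide 39.67, first-aid kit 33.80 lead.
Greedy by ratio would take field guide + first-aid kit + 3×crampons + climbing harness + bear canister: 25 kg used, total 984.
Dropping field guide and bear canister frees 7 kg; slotting in climbing harness (7 kg) lifts the total to 989 at 25 kg.
Every other selection either busts 25 kg or exceeds an availability limit or fails to beat 989.

989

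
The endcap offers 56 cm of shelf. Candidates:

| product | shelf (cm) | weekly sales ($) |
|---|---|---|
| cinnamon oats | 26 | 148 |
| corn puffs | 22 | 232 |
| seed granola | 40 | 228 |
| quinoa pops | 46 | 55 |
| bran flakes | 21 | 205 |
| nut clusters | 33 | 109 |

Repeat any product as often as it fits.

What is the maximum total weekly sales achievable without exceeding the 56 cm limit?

By weekly sales per cm: corn puffs 10.55, bran flakes 9.76, seed granola 5.70 lead.
2×corn puffs uses 44 of the 56 cm and totals 464.
That's the maximum — no swap from here does better than 464.

464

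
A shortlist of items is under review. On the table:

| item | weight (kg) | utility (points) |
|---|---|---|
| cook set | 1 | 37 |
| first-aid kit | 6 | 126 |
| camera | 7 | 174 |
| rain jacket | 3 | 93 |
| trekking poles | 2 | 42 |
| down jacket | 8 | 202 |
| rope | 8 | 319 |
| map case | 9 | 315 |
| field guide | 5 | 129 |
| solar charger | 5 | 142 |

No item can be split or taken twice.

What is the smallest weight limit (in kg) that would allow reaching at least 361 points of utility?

10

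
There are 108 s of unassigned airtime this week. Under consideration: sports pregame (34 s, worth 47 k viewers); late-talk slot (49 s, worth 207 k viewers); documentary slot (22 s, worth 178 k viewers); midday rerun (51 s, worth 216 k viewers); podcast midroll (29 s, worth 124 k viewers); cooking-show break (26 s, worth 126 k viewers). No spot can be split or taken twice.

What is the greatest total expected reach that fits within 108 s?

520

By expected reach per s: documentary slot 8.09, cooking-show break 4.85, podcast midroll 4.28, midday rerun 4.24 lead.
The ratio heuristic lands on documentary slot + podcast midroll + cooking-show break (428) but leaves 31 s idle.
Replace podcast midroll with midday rerun: the trade gains 92 net, giving 520 at 99 s.
Nothing else within 108 s beats 520.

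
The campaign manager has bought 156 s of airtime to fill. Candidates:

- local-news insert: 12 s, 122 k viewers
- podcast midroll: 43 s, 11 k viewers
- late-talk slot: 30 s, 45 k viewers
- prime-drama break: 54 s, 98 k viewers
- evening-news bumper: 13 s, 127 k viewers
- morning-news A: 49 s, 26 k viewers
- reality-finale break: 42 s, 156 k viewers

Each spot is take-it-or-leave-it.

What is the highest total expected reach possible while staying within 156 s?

548

Taking local-news insert + late-talk slot + prime-drama break + evening-news bumper + reality-finale break: 151 s used, 548 in expected reach.
An exhaustive check of the 128 subsets confirms 548.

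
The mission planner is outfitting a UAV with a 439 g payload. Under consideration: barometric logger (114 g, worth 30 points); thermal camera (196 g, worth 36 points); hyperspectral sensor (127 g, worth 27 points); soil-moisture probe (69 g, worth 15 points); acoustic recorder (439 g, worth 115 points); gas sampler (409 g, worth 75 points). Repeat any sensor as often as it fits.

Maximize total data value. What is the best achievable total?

Greedy by ratio would take 3×barometric logger + soil-moisture probe: 411 g used, total 105.
The 411 g tied up in 3×barometric logger and soil-moisture probe is better spent on acoustic recorder — total rises to 115 (439 g).

115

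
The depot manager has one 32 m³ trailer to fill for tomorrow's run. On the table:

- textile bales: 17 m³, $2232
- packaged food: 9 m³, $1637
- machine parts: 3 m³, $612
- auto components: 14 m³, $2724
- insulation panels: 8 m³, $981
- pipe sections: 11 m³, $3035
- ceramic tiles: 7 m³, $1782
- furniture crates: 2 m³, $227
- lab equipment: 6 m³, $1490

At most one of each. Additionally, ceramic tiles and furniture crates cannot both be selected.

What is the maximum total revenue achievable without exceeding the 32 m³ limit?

7541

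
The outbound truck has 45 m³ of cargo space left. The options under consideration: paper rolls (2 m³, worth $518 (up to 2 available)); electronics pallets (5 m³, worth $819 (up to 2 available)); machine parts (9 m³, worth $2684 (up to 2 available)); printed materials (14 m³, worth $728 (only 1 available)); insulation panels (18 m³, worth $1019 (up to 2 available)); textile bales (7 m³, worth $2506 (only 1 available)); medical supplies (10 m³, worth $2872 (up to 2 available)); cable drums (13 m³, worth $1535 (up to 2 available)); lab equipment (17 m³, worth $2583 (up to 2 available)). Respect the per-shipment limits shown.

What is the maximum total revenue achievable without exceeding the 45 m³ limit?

Taking 2×machine parts + textile bales + 2×medical supplies: 45 m³ used, 13618 in revenue.
Nothing else within 45 m³ beats 13618.

13618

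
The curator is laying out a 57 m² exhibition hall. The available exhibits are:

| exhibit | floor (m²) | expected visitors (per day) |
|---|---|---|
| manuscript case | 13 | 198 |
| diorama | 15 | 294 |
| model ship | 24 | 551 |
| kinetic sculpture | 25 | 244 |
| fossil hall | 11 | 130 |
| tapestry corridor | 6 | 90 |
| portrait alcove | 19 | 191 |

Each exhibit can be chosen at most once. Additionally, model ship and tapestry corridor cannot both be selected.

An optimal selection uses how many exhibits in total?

Best achievable expected visitors is 1043.
For example manuscript case + diorama + model ship achieves it, using 52 m².
Any selection reaching 1043 contains exactly 3 exhibits.

3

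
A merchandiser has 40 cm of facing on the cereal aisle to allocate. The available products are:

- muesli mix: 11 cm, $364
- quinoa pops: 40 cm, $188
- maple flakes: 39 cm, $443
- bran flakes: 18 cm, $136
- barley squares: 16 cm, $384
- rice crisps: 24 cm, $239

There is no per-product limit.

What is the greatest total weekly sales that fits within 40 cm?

1112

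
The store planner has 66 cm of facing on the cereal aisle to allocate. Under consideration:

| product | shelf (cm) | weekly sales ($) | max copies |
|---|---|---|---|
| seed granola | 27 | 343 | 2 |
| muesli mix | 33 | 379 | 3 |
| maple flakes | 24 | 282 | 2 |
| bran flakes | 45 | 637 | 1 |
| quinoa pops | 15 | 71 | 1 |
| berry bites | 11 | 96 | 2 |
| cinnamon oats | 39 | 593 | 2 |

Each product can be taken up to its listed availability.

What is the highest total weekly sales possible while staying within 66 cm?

936

Density check — cinnamon oats 15.21, bran flakes 14.16, seed granola 12.70, maple flakes 11.75 are the best per cm.
Seed granola + cinnamon oats uses 66 of the 66 cm and totals 936.
Nothing else within 66 cm beats 936.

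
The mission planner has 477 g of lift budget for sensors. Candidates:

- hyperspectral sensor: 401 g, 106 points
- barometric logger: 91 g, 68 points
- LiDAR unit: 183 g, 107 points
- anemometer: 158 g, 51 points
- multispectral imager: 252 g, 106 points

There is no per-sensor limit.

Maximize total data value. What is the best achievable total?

340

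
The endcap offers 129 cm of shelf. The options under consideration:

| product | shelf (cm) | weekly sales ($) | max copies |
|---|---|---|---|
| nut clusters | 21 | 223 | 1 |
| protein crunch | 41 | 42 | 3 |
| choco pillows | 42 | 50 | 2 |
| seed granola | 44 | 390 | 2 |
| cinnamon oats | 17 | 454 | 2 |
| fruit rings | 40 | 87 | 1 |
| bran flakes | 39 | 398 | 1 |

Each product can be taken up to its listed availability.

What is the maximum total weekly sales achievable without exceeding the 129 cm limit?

1696

By weekly sales per cm: cinnamon oats 26.71, nut clusters 10.62, bran flakes 10.21 lead.
Taking the top-ratio products first gives nut clusters + 2×cinnamon oats + bran flakes for 1529 (94 cm).
Replace nut clusters with seed granola: the trade gains 167 net, giving 1696 at 117 cm.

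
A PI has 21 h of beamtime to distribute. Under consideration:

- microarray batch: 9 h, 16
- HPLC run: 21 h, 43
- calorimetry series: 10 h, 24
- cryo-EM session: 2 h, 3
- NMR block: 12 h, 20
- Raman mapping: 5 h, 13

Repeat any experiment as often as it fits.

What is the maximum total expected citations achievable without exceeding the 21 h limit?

The ratio ordering already packs tightly: 4×Raman mapping, 20 h, 52.
Nothing else within 21 h beats 52.

52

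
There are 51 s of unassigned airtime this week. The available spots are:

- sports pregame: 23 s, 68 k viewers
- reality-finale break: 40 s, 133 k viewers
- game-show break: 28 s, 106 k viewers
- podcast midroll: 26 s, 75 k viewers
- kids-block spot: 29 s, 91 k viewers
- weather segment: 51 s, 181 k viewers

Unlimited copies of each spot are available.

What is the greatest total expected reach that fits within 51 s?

181

Ranking by ratio (expected reach/s): game-show break 3.79, weather segment 3.55, reality-finale break 3.33, kids-block spot 3.14.
Greedy by ratio would take sports pregame + game-show break: 51 s used, total 174.
The 51 s tied up in sports pregame and game-show break is better spent on weather segment — total rises to 181 (51 s).
No other feasible combination exceeds 181.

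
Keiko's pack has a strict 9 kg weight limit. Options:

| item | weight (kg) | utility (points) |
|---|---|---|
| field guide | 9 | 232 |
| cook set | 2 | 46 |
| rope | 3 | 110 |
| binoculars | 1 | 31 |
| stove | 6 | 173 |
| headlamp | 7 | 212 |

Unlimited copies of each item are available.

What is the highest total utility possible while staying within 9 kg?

330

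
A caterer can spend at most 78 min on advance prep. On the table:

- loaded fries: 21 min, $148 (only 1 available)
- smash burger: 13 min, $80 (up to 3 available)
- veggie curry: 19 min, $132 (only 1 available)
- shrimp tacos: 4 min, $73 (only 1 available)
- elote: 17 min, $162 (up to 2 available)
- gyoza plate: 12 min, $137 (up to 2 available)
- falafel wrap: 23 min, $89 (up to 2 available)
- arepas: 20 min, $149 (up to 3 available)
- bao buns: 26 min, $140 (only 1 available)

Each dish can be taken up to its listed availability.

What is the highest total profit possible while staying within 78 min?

751

Taking smash burger + shrimp tacos + 2×elote + 2×gyoza plate: 75 min used, 751 in profit.
Every other selection either busts 78 min or exceeds an availability limit or fails to beat 751.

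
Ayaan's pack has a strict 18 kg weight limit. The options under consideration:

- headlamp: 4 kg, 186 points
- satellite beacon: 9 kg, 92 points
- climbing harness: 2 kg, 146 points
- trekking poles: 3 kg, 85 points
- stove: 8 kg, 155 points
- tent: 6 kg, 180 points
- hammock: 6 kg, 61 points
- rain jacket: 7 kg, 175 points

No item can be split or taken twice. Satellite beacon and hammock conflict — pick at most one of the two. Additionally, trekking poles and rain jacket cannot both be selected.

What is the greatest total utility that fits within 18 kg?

597

The ratio ordering already packs tightly: headlamp + climbing harness + trekking poles + tent, 15 kg, 597.
The spare 3 kg is too small for any remaining item, and no feasible exchange beats 597.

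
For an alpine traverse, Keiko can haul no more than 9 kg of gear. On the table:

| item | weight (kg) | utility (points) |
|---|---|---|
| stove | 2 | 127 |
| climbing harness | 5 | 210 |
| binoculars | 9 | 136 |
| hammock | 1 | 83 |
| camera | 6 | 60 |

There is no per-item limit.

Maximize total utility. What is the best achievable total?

747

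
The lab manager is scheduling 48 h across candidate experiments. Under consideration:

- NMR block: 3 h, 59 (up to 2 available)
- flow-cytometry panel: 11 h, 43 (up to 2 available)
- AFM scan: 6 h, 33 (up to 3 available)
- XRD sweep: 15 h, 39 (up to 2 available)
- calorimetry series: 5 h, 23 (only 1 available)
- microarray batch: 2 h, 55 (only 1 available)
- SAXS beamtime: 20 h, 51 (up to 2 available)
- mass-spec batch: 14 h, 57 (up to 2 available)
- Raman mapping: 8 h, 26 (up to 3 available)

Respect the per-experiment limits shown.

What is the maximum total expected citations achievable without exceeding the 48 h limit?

358

A density-first pass picks 2×NMR block + 3×AFM scan + calorimetry series + microarray batch + mass-spec batch — 352 at 45 h.
Replace calorimetry series and mass-spec batch with 2×flow-cytometry panel: the trade gains 6 net, giving 358 at 48 h.
Every other selection either busts 48 h or exceeds an availability limit or fails to beat 358.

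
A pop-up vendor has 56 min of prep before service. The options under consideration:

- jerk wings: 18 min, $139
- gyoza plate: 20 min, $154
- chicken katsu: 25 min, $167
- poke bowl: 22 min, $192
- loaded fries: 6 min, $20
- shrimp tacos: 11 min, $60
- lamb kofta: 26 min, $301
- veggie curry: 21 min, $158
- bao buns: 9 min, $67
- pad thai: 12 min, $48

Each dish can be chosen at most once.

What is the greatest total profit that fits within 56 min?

526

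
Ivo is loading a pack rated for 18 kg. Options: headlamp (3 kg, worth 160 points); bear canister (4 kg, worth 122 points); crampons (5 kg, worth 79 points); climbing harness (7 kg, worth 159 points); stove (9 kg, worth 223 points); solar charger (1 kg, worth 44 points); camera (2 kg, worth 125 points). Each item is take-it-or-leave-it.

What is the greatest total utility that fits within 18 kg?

By utility per kg: camera 62.50, headlamp 53.33, solar charger 44.00, bear canister 30.50 lead.
Filling by ratio: headlamp + bear canister + climbing harness + solar charger + camera for 610, with 1 kg left unused.
Replace climbing harness and solar charger with stove: the trade gains 20 net, giving 630 at 18 kg.
An exhaustive check of the 128 subsets confirms 630.

630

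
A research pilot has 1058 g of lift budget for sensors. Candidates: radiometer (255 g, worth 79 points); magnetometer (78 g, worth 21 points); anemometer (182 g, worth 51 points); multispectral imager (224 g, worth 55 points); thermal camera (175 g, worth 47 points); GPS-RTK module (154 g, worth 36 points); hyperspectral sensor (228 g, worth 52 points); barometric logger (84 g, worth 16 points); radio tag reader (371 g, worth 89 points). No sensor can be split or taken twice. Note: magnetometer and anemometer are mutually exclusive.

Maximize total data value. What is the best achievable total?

Density check — radiometer 0.31, anemometer 0.28, magnetometer 0.27, thermal camera 0.27 are the best per g.
Best packing: radiometer + anemometer + multispectral imager + radio tag reader — 1032 g, 274 total.
That's the maximum — no feasible swap from here does better than 274.

274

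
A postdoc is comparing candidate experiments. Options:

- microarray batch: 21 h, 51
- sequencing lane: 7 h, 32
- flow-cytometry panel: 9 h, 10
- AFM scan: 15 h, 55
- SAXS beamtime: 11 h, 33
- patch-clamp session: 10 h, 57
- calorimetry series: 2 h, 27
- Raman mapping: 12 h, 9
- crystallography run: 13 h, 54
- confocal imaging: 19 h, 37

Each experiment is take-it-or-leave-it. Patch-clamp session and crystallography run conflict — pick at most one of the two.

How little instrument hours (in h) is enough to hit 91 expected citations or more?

19

Look for the lowest-instrument combination reaching 91.
Taking sequencing lane + patch-clamp session + calorimetry series gives 116 (≥ 91) for 19 h.
Any bundle with less than 19 h falls short of 91.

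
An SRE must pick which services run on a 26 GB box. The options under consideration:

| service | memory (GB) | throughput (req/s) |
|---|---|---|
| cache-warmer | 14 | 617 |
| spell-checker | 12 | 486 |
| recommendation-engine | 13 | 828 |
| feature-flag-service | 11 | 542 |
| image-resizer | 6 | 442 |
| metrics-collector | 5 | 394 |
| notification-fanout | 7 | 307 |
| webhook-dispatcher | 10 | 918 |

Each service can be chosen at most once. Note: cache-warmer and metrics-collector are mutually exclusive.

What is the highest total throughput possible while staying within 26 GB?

Ranking by ratio (throughput/GB): webhook-dispatcher 91.80, metrics-collector 78.80, image-resizer 73.67.
A density-first pass picks image-resizer + metrics-collector + webhook-dispatcher — 1754 at 21 GB.
Dropping image-resizer frees 6 GB; slotting in feature-flag-service (11 GB) lifts the total to 1854 at 26 GB.
Runner-up image-resizer + metrics-collector + webhook-dispatcher tops out at 1754.

1854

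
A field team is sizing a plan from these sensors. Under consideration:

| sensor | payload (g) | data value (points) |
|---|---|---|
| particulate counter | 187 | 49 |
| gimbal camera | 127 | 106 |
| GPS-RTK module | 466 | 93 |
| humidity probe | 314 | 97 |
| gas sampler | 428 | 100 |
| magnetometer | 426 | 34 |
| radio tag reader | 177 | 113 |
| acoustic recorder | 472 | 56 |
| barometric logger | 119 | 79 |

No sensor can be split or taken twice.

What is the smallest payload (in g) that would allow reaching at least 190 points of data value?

Minimise g subject to total data value ≥ 190.
radio tag reader + barometric logger reaches 192 using 296 g.
Below 296 g the best achievable stays under 190.

296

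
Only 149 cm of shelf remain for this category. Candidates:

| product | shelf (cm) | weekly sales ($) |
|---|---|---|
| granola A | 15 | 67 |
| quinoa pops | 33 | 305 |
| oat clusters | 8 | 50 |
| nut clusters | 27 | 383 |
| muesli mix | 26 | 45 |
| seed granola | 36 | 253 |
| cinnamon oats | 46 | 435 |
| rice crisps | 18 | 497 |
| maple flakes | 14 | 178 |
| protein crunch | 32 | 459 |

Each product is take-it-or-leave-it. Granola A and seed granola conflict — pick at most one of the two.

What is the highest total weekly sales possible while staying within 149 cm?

By weekly sales per cm: rice crisps 27.61, protein crunch 14.34, nut clusters 14.19 lead.
Taking oat clusters + nut clusters + cinnamon oats + rice crisps + maple flakes + protein crunch: 145 cm used, 2002 in weekly sales.
The closest alternative, nut clusters + cinnamon oats + rice crisps + maple flakes + protein crunch, reaches only 1952.

2002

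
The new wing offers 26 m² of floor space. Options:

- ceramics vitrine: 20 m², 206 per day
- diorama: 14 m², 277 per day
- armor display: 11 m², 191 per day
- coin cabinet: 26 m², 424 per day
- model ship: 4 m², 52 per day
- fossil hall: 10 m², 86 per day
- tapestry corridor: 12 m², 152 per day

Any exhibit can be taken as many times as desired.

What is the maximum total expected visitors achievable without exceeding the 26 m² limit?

Taking diorama + armor display: 25 m² used, 468 in expected visitors.
Nothing else within 26 m² beats 468.

468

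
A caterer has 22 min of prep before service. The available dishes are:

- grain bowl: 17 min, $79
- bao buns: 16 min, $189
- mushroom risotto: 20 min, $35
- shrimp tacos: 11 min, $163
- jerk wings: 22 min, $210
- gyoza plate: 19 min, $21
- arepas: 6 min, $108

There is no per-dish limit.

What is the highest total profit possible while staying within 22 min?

Taking the top-ratio dishes first gives 3×arepas for 324 (18 min).
Replace 3×arepas with 2×shrimp tacos: the trade gains 2 net, giving 326 at 22 min.
Nothing else within 22 min beats 326.

326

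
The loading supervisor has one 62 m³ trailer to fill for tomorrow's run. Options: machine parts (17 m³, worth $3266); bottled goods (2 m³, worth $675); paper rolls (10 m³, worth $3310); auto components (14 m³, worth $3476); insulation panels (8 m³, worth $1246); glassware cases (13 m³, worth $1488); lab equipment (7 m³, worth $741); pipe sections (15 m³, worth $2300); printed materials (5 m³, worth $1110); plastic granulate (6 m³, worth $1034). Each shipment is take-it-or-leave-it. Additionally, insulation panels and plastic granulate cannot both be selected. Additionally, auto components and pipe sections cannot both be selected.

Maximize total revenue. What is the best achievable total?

13612

Ranking by ratio (revenue/m³): bottled goods 337.50, paper rolls 331.00, auto components 248.29, printed materials 222.00.
Best packing: machine parts + bottled goods + paper rolls + auto components + lab equipment + printed materials + plastic granulate — 61 m³, 13612 total.
Next best is machine parts + bottled goods + paper rolls + auto components + glassware cases + printed materials at 13325 (61 m³) — short by 287.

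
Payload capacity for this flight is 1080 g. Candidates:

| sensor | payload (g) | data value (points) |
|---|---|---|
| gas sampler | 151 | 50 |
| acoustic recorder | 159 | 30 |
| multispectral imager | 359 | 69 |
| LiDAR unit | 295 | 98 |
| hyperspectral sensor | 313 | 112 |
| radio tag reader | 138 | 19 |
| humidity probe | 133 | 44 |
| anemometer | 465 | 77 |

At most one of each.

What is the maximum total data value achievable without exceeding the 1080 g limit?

The ratio ordering already packs tightly: gas sampler + acoustic recorder + LiDAR unit + hyperspectral sensor + humidity probe, 1051 g, 334.
Runner-up gas sampler + LiDAR unit + hyperspectral sensor + radio tag reader + humidity probe tops out at 323.

334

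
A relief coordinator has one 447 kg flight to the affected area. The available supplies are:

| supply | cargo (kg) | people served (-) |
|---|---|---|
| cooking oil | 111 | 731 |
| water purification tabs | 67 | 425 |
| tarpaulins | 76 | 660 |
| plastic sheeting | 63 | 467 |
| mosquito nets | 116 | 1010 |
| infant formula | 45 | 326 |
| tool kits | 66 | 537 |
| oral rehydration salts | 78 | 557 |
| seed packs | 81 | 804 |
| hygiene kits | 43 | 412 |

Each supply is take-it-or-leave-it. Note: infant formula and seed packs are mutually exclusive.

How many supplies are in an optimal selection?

6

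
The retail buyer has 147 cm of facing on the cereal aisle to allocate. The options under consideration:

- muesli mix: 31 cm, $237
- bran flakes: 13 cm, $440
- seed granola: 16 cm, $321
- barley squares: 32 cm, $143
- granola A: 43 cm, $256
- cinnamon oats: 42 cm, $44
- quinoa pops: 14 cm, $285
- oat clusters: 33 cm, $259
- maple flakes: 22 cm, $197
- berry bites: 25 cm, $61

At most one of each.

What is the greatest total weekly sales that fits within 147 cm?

1758

Ranking by ratio (weekly sales/cm): bran flakes 33.85, quinoa pops 20.36, seed granola 20.06, maple flakes 8.95.
Greedy by ratio would take muesli mix + bran flakes + seed granola + quinoa pops + oat clusters + maple flakes: 129 cm used, total 1739.
Replace muesli mix with granola A: the trade gains 19 net, giving 1758 at 141 cm.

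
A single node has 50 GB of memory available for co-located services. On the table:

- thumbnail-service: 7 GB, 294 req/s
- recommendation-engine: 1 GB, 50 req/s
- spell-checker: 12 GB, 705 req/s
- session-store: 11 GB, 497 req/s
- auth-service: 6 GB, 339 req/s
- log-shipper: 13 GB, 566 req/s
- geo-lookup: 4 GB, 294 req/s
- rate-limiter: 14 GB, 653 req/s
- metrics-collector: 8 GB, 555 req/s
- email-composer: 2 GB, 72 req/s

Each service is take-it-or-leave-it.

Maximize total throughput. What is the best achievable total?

2756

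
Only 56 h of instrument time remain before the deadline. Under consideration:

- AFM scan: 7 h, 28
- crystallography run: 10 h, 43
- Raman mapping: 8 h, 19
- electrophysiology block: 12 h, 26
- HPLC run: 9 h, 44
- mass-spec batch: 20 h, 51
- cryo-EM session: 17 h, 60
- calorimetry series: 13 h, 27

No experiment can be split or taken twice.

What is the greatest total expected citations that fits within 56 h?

202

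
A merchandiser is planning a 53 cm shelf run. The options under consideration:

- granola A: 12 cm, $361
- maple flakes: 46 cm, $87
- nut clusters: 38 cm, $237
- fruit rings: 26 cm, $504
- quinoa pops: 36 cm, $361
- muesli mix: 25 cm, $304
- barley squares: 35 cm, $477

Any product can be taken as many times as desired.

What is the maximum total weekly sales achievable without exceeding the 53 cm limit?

Taking 4×granola A: 48 cm used, 1444 in weekly sales.
Nothing else within 53 cm beats 1444.

1444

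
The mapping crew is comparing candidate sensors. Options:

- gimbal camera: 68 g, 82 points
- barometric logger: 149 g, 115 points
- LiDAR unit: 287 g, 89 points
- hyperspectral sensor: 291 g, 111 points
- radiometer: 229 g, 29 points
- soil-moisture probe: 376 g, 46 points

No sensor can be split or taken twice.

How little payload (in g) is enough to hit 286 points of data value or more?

504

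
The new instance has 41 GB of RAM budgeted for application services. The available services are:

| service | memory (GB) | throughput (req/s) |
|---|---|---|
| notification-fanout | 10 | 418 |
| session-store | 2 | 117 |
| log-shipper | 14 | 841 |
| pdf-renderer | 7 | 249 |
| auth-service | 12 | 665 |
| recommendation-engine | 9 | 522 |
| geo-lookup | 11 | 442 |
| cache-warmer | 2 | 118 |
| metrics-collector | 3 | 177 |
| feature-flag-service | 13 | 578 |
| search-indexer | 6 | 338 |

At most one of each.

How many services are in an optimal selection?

Best achievable throughput is 2366.
For example log-shipper + auth-service + recommendation-engine + search-indexer achieves it, using 41 GB.
All optima have 4 services.

4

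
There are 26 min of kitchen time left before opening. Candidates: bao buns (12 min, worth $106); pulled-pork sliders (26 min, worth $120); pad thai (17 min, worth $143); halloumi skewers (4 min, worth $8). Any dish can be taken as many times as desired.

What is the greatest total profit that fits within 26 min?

212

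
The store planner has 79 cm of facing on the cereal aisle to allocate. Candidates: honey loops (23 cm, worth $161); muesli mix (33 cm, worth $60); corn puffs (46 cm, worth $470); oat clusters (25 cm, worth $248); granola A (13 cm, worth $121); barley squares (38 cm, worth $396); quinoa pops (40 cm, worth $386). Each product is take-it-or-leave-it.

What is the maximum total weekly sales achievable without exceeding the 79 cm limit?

782

Density check — barley squares 10.42, corn puffs 10.22, oat clusters 9.92 are the best per cm.
The ratio heuristic lands on oat clusters + granola A + barley squares (765) but leaves 3 cm idle.
The 38 cm tied up in oat clusters and granola A is better spent on quinoa pops — total rises to 782 (78 cm).
Nothing else within 79 cm beats 782.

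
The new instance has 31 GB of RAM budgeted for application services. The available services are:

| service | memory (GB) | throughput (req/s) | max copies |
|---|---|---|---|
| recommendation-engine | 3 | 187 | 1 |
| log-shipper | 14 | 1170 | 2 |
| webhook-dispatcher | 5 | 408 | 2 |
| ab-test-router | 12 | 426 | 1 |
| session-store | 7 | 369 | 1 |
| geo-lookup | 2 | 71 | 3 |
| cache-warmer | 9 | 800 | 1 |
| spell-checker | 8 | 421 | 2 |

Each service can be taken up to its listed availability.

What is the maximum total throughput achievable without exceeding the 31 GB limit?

By throughput per GB: cache-warmer 88.89, log-shipper 83.57, webhook-dispatcher 81.60 lead.
Taking recommendation-engine + log-shipper + webhook-dispatcher + cache-warmer: 31 GB used, 2565 in throughput.
No other feasible combination exceeds 2565.

2565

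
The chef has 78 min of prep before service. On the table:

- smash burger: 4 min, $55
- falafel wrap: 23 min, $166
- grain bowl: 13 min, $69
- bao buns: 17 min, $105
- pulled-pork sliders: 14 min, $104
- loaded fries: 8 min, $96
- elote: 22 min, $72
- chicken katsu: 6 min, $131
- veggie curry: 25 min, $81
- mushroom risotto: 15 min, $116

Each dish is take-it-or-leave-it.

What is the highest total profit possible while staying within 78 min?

Density check — chicken katsu 21.83, smash burger 13.75, loaded fries 12.00 are the best per min.
Greedy by ratio would take smash burger + falafel wrap + pulled-pork sliders + loaded fries + chicken katsu + mushroom risotto: 70 min used, total 668.
The 23 min tied up in falafel wrap is better spent on grain bowl + bao buns — total rises to 676 (77 min).

676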